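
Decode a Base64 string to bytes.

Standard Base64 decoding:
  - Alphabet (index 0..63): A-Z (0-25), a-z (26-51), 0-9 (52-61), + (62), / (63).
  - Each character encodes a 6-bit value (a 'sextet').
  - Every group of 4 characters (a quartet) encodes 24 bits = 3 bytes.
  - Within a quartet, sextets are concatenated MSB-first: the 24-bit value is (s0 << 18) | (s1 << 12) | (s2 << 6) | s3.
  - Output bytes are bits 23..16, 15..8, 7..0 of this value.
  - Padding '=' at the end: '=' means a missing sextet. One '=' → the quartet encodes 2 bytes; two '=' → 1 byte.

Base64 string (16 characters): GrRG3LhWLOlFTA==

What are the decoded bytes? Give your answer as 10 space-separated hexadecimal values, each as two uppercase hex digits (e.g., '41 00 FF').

Answer: 1A B4 46 DC B8 56 2C E9 45 4C

Derivation:
After char 0 ('G'=6): chars_in_quartet=1 acc=0x6 bytes_emitted=0
After char 1 ('r'=43): chars_in_quartet=2 acc=0x1AB bytes_emitted=0
After char 2 ('R'=17): chars_in_quartet=3 acc=0x6AD1 bytes_emitted=0
After char 3 ('G'=6): chars_in_quartet=4 acc=0x1AB446 -> emit 1A B4 46, reset; bytes_emitted=3
After char 4 ('3'=55): chars_in_quartet=1 acc=0x37 bytes_emitted=3
After char 5 ('L'=11): chars_in_quartet=2 acc=0xDCB bytes_emitted=3
After char 6 ('h'=33): chars_in_quartet=3 acc=0x372E1 bytes_emitted=3
After char 7 ('W'=22): chars_in_quartet=4 acc=0xDCB856 -> emit DC B8 56, reset; bytes_emitted=6
After char 8 ('L'=11): chars_in_quartet=1 acc=0xB bytes_emitted=6
After char 9 ('O'=14): chars_in_quartet=2 acc=0x2CE bytes_emitted=6
After char 10 ('l'=37): chars_in_quartet=3 acc=0xB3A5 bytes_emitted=6
After char 11 ('F'=5): chars_in_quartet=4 acc=0x2CE945 -> emit 2C E9 45, reset; bytes_emitted=9
After char 12 ('T'=19): chars_in_quartet=1 acc=0x13 bytes_emitted=9
After char 13 ('A'=0): chars_in_quartet=2 acc=0x4C0 bytes_emitted=9
Padding '==': partial quartet acc=0x4C0 -> emit 4C; bytes_emitted=10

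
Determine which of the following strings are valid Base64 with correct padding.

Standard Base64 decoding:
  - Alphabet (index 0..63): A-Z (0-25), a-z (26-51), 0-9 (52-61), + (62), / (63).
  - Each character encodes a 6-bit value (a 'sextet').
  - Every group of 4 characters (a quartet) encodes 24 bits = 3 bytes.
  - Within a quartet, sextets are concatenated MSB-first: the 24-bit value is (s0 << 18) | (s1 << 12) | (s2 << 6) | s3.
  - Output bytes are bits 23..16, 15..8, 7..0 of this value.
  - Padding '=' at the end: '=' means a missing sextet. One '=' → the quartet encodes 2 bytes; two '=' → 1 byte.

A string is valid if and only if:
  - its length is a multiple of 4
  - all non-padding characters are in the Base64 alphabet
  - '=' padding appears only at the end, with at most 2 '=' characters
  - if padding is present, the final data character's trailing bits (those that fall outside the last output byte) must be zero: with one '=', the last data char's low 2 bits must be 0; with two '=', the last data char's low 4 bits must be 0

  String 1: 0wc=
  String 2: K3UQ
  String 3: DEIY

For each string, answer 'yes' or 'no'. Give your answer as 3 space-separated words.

String 1: '0wc=' → valid
String 2: 'K3UQ' → valid
String 3: 'DEIY' → valid

Answer: yes yes yes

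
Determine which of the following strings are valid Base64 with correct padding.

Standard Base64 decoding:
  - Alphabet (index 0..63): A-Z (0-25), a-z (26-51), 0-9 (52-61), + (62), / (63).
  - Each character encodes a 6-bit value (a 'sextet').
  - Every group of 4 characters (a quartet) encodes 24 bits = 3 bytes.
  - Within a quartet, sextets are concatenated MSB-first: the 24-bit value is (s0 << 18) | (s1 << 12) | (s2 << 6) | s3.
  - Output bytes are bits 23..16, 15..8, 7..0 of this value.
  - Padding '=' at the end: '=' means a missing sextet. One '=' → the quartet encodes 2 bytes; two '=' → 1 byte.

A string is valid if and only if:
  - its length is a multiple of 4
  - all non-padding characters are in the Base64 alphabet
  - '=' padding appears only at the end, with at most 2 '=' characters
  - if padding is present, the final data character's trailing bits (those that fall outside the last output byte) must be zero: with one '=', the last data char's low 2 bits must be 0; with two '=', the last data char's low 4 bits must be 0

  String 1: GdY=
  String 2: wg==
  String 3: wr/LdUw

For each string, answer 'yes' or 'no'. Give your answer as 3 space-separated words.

Answer: yes yes no

Derivation:
String 1: 'GdY=' → valid
String 2: 'wg==' → valid
String 3: 'wr/LdUw' → invalid (len=7 not mult of 4)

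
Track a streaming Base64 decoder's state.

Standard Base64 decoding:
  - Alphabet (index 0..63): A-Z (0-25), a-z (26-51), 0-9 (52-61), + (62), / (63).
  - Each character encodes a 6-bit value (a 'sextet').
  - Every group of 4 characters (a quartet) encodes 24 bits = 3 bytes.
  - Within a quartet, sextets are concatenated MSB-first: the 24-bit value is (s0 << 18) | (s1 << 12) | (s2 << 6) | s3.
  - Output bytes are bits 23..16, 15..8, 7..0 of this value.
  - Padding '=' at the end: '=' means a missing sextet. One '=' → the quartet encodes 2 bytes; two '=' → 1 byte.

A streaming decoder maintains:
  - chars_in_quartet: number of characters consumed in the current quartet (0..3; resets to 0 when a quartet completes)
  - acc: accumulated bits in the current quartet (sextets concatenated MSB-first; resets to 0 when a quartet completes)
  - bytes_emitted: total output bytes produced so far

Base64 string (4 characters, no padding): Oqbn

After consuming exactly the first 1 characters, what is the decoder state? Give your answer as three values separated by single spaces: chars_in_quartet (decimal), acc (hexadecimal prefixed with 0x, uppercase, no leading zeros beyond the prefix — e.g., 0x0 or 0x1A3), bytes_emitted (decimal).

After char 0 ('O'=14): chars_in_quartet=1 acc=0xE bytes_emitted=0

Answer: 1 0xE 0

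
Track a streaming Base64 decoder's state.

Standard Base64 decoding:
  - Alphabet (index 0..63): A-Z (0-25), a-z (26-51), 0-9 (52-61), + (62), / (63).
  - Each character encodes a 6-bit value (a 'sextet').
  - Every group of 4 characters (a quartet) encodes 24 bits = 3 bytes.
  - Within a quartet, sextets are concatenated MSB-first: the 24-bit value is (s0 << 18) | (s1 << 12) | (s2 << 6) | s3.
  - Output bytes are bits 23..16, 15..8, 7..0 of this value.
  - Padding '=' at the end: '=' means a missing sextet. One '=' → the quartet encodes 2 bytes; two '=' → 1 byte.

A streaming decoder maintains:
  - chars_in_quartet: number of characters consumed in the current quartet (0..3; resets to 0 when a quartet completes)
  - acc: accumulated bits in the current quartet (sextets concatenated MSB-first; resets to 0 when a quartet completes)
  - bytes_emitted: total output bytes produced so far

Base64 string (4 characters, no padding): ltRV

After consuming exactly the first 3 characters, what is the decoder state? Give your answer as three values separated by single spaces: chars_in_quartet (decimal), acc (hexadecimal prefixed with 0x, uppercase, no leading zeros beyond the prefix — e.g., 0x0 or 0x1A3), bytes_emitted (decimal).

Answer: 3 0x25B51 0

Derivation:
After char 0 ('l'=37): chars_in_quartet=1 acc=0x25 bytes_emitted=0
After char 1 ('t'=45): chars_in_quartet=2 acc=0x96D bytes_emitted=0
After char 2 ('R'=17): chars_in_quartet=3 acc=0x25B51 bytes_emitted=0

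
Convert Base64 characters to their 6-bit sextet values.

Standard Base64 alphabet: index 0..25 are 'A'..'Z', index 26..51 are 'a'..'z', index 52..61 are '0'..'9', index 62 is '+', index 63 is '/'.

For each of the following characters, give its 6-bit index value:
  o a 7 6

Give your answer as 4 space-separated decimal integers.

'o': a..z range, 26 + ord('o') − ord('a') = 40
'a': a..z range, 26 + ord('a') − ord('a') = 26
'7': 0..9 range, 52 + ord('7') − ord('0') = 59
'6': 0..9 range, 52 + ord('6') − ord('0') = 58

Answer: 40 26 59 58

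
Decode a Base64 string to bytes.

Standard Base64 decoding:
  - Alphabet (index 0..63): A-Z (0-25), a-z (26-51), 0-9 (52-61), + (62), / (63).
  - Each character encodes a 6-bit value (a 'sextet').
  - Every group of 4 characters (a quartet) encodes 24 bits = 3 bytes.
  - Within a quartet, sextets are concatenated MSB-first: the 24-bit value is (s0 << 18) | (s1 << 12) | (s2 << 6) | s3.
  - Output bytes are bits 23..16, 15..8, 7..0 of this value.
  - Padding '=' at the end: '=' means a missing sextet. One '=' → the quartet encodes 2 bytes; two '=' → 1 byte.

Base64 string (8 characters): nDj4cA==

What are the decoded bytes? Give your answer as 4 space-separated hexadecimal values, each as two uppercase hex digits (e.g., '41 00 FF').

After char 0 ('n'=39): chars_in_quartet=1 acc=0x27 bytes_emitted=0
After char 1 ('D'=3): chars_in_quartet=2 acc=0x9C3 bytes_emitted=0
After char 2 ('j'=35): chars_in_quartet=3 acc=0x270E3 bytes_emitted=0
After char 3 ('4'=56): chars_in_quartet=4 acc=0x9C38F8 -> emit 9C 38 F8, reset; bytes_emitted=3
After char 4 ('c'=28): chars_in_quartet=1 acc=0x1C bytes_emitted=3
After char 5 ('A'=0): chars_in_quartet=2 acc=0x700 bytes_emitted=3
Padding '==': partial quartet acc=0x700 -> emit 70; bytes_emitted=4

Answer: 9C 38 F8 70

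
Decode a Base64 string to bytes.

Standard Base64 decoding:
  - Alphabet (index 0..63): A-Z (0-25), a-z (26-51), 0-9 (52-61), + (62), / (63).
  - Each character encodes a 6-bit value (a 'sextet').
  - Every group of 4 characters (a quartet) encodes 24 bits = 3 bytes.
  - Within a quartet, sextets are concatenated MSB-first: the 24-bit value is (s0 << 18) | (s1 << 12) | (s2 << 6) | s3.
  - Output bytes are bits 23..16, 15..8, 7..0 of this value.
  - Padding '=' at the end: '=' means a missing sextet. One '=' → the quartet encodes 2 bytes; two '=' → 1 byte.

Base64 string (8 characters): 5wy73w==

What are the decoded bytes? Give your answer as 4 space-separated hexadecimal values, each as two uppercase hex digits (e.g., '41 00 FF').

After char 0 ('5'=57): chars_in_quartet=1 acc=0x39 bytes_emitted=0
After char 1 ('w'=48): chars_in_quartet=2 acc=0xE70 bytes_emitted=0
After char 2 ('y'=50): chars_in_quartet=3 acc=0x39C32 bytes_emitted=0
After char 3 ('7'=59): chars_in_quartet=4 acc=0xE70CBB -> emit E7 0C BB, reset; bytes_emitted=3
After char 4 ('3'=55): chars_in_quartet=1 acc=0x37 bytes_emitted=3
After char 5 ('w'=48): chars_in_quartet=2 acc=0xDF0 bytes_emitted=3
Padding '==': partial quartet acc=0xDF0 -> emit DF; bytes_emitted=4

Answer: E7 0C BB DF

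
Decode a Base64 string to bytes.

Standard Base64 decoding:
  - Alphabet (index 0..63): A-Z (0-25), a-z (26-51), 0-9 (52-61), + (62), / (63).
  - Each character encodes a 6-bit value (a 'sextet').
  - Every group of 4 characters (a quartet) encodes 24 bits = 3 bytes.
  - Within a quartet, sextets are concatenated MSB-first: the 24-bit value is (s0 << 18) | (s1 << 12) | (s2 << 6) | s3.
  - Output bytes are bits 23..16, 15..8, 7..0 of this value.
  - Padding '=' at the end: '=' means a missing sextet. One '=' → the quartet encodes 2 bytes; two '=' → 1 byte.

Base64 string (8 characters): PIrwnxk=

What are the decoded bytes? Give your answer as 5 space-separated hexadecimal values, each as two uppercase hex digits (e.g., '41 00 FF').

Answer: 3C 8A F0 9F 19

Derivation:
After char 0 ('P'=15): chars_in_quartet=1 acc=0xF bytes_emitted=0
After char 1 ('I'=8): chars_in_quartet=2 acc=0x3C8 bytes_emitted=0
After char 2 ('r'=43): chars_in_quartet=3 acc=0xF22B bytes_emitted=0
After char 3 ('w'=48): chars_in_quartet=4 acc=0x3C8AF0 -> emit 3C 8A F0, reset; bytes_emitted=3
After char 4 ('n'=39): chars_in_quartet=1 acc=0x27 bytes_emitted=3
After char 5 ('x'=49): chars_in_quartet=2 acc=0x9F1 bytes_emitted=3
After char 6 ('k'=36): chars_in_quartet=3 acc=0x27C64 bytes_emitted=3
Padding '=': partial quartet acc=0x27C64 -> emit 9F 19; bytes_emitted=5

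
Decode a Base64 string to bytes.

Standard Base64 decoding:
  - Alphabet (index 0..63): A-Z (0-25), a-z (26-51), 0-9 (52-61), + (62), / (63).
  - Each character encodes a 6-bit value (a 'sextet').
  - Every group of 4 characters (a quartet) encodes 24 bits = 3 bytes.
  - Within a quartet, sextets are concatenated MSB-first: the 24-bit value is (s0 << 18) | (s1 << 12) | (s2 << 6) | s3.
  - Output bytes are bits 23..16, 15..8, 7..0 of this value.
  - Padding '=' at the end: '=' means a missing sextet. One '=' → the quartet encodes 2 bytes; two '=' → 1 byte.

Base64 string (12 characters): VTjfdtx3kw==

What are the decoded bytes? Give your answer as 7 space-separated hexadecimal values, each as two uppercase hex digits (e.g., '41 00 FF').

After char 0 ('V'=21): chars_in_quartet=1 acc=0x15 bytes_emitted=0
After char 1 ('T'=19): chars_in_quartet=2 acc=0x553 bytes_emitted=0
After char 2 ('j'=35): chars_in_quartet=3 acc=0x154E3 bytes_emitted=0
After char 3 ('f'=31): chars_in_quartet=4 acc=0x5538DF -> emit 55 38 DF, reset; bytes_emitted=3
After char 4 ('d'=29): chars_in_quartet=1 acc=0x1D bytes_emitted=3
After char 5 ('t'=45): chars_in_quartet=2 acc=0x76D bytes_emitted=3
After char 6 ('x'=49): chars_in_quartet=3 acc=0x1DB71 bytes_emitted=3
After char 7 ('3'=55): chars_in_quartet=4 acc=0x76DC77 -> emit 76 DC 77, reset; bytes_emitted=6
After char 8 ('k'=36): chars_in_quartet=1 acc=0x24 bytes_emitted=6
After char 9 ('w'=48): chars_in_quartet=2 acc=0x930 bytes_emitted=6
Padding '==': partial quartet acc=0x930 -> emit 93; bytes_emitted=7

Answer: 55 38 DF 76 DC 77 93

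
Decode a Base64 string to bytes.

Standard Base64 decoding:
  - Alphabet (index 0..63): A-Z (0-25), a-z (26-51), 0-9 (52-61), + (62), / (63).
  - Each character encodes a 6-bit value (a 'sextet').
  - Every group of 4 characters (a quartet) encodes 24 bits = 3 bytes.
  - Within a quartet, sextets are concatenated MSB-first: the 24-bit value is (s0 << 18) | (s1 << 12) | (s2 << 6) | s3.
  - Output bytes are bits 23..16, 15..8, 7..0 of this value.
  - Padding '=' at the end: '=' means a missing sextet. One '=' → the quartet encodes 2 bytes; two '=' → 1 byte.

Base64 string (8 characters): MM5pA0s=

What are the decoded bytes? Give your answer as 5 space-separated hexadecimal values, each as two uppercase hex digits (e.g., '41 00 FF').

Answer: 30 CE 69 03 4B

Derivation:
After char 0 ('M'=12): chars_in_quartet=1 acc=0xC bytes_emitted=0
After char 1 ('M'=12): chars_in_quartet=2 acc=0x30C bytes_emitted=0
After char 2 ('5'=57): chars_in_quartet=3 acc=0xC339 bytes_emitted=0
After char 3 ('p'=41): chars_in_quartet=4 acc=0x30CE69 -> emit 30 CE 69, reset; bytes_emitted=3
After char 4 ('A'=0): chars_in_quartet=1 acc=0x0 bytes_emitted=3
After char 5 ('0'=52): chars_in_quartet=2 acc=0x34 bytes_emitted=3
After char 6 ('s'=44): chars_in_quartet=3 acc=0xD2C bytes_emitted=3
Padding '=': partial quartet acc=0xD2C -> emit 03 4B; bytes_emitted=5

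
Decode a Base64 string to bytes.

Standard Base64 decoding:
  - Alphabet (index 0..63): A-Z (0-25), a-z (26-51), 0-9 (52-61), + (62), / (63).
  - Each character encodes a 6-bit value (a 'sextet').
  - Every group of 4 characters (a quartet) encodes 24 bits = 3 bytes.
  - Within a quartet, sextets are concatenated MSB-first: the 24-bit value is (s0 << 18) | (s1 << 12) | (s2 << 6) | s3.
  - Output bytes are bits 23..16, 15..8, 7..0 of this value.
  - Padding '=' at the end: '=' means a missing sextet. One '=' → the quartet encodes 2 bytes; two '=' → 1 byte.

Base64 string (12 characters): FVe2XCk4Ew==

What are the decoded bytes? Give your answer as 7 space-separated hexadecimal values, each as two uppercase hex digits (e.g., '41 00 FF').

Answer: 15 57 B6 5C 29 38 13

Derivation:
After char 0 ('F'=5): chars_in_quartet=1 acc=0x5 bytes_emitted=0
After char 1 ('V'=21): chars_in_quartet=2 acc=0x155 bytes_emitted=0
After char 2 ('e'=30): chars_in_quartet=3 acc=0x555E bytes_emitted=0
After char 3 ('2'=54): chars_in_quartet=4 acc=0x1557B6 -> emit 15 57 B6, reset; bytes_emitted=3
After char 4 ('X'=23): chars_in_quartet=1 acc=0x17 bytes_emitted=3
After char 5 ('C'=2): chars_in_quartet=2 acc=0x5C2 bytes_emitted=3
After char 6 ('k'=36): chars_in_quartet=3 acc=0x170A4 bytes_emitted=3
After char 7 ('4'=56): chars_in_quartet=4 acc=0x5C2938 -> emit 5C 29 38, reset; bytes_emitted=6
After char 8 ('E'=4): chars_in_quartet=1 acc=0x4 bytes_emitted=6
After char 9 ('w'=48): chars_in_quartet=2 acc=0x130 bytes_emitted=6
Padding '==': partial quartet acc=0x130 -> emit 13; bytes_emitted=7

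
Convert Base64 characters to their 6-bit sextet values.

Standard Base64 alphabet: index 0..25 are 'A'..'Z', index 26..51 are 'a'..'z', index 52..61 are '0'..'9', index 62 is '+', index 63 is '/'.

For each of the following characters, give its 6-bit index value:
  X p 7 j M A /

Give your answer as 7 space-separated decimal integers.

'X': A..Z range, ord('X') − ord('A') = 23
'p': a..z range, 26 + ord('p') − ord('a') = 41
'7': 0..9 range, 52 + ord('7') − ord('0') = 59
'j': a..z range, 26 + ord('j') − ord('a') = 35
'M': A..Z range, ord('M') − ord('A') = 12
'A': A..Z range, ord('A') − ord('A') = 0
'/': index 63

Answer: 23 41 59 35 12 0 63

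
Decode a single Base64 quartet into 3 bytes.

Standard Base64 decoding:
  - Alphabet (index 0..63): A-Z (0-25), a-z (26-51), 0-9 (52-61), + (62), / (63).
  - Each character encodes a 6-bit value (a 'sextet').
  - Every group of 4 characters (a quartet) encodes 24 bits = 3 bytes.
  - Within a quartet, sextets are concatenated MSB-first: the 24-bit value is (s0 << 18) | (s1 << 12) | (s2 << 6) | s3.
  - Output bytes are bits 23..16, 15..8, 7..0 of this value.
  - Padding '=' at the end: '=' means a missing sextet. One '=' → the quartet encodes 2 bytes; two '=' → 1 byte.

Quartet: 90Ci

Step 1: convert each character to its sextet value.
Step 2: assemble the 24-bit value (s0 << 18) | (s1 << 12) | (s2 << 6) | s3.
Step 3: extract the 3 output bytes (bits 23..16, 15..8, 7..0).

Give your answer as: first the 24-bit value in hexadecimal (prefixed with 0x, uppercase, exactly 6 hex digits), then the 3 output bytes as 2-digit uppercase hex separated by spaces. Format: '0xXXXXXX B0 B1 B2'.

Answer: 0xF740A2 F7 40 A2

Derivation:
Sextets: 9=61, 0=52, C=2, i=34
24-bit: (61<<18) | (52<<12) | (2<<6) | 34
      = 0xF40000 | 0x034000 | 0x000080 | 0x000022
      = 0xF740A2
Bytes: (v>>16)&0xFF=F7, (v>>8)&0xFF=40, v&0xFF=A2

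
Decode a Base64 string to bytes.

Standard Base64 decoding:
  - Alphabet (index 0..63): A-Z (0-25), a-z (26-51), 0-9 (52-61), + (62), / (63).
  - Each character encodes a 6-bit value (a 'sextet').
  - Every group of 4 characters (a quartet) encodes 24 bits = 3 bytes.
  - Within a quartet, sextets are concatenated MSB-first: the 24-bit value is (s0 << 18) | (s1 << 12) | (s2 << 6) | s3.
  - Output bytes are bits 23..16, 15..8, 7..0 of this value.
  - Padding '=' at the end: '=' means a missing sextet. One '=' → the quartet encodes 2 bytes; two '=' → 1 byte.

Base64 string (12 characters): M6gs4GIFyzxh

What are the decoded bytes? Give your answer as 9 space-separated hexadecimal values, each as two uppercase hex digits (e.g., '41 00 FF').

After char 0 ('M'=12): chars_in_quartet=1 acc=0xC bytes_emitted=0
After char 1 ('6'=58): chars_in_quartet=2 acc=0x33A bytes_emitted=0
After char 2 ('g'=32): chars_in_quartet=3 acc=0xCEA0 bytes_emitted=0
After char 3 ('s'=44): chars_in_quartet=4 acc=0x33A82C -> emit 33 A8 2C, reset; bytes_emitted=3
After char 4 ('4'=56): chars_in_quartet=1 acc=0x38 bytes_emitted=3
After char 5 ('G'=6): chars_in_quartet=2 acc=0xE06 bytes_emitted=3
After char 6 ('I'=8): chars_in_quartet=3 acc=0x38188 bytes_emitted=3
After char 7 ('F'=5): chars_in_quartet=4 acc=0xE06205 -> emit E0 62 05, reset; bytes_emitted=6
After char 8 ('y'=50): chars_in_quartet=1 acc=0x32 bytes_emitted=6
After char 9 ('z'=51): chars_in_quartet=2 acc=0xCB3 bytes_emitted=6
After char 10 ('x'=49): chars_in_quartet=3 acc=0x32CF1 bytes_emitted=6
After char 11 ('h'=33): chars_in_quartet=4 acc=0xCB3C61 -> emit CB 3C 61, reset; bytes_emitted=9

Answer: 33 A8 2C E0 62 05 CB 3C 61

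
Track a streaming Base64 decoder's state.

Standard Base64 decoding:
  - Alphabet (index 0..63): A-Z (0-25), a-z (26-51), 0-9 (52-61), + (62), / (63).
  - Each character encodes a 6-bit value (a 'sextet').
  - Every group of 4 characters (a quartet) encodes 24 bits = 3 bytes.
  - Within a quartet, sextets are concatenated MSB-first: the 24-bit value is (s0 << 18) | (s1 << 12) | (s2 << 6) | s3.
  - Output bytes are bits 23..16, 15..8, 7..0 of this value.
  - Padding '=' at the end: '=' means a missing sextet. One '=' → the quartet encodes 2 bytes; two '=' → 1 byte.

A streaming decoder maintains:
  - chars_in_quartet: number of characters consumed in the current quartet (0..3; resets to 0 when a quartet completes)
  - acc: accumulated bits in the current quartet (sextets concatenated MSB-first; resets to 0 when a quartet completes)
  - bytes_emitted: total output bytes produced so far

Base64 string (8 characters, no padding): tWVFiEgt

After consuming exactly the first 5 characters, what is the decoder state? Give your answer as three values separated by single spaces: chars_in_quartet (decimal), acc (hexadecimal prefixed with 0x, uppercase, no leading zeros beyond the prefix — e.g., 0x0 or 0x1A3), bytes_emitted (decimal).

After char 0 ('t'=45): chars_in_quartet=1 acc=0x2D bytes_emitted=0
After char 1 ('W'=22): chars_in_quartet=2 acc=0xB56 bytes_emitted=0
After char 2 ('V'=21): chars_in_quartet=3 acc=0x2D595 bytes_emitted=0
After char 3 ('F'=5): chars_in_quartet=4 acc=0xB56545 -> emit B5 65 45, reset; bytes_emitted=3
After char 4 ('i'=34): chars_in_quartet=1 acc=0x22 bytes_emitted=3

Answer: 1 0x22 3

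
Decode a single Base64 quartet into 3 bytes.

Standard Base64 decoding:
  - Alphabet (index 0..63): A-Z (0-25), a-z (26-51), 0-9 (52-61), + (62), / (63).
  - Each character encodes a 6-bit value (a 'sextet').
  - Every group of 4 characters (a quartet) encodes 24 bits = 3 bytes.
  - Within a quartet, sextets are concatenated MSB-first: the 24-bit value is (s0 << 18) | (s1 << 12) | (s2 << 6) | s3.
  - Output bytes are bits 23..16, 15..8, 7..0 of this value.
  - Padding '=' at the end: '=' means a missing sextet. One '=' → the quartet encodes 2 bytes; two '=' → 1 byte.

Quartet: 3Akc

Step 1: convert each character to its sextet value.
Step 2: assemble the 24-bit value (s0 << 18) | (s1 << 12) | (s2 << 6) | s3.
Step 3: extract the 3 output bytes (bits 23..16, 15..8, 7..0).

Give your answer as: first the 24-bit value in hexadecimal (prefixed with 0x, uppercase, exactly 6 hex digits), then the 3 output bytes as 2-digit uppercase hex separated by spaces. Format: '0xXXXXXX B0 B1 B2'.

Sextets: 3=55, A=0, k=36, c=28
24-bit: (55<<18) | (0<<12) | (36<<6) | 28
      = 0xDC0000 | 0x000000 | 0x000900 | 0x00001C
      = 0xDC091C
Bytes: (v>>16)&0xFF=DC, (v>>8)&0xFF=09, v&0xFF=1C

Answer: 0xDC091C DC 09 1C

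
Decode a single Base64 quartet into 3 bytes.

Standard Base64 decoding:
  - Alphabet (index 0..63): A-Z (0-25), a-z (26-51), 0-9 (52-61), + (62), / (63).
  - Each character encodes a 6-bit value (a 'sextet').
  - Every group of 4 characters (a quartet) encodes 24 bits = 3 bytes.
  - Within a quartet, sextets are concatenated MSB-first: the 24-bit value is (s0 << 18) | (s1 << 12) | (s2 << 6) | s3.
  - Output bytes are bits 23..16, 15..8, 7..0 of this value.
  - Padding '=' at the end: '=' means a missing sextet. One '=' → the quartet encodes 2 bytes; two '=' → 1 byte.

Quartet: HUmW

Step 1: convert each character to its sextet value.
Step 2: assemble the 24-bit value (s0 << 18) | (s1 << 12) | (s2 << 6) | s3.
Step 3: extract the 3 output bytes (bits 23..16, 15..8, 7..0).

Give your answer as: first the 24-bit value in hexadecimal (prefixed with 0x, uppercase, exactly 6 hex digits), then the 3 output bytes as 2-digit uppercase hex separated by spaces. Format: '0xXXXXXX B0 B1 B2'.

Sextets: H=7, U=20, m=38, W=22
24-bit: (7<<18) | (20<<12) | (38<<6) | 22
      = 0x1C0000 | 0x014000 | 0x000980 | 0x000016
      = 0x1D4996
Bytes: (v>>16)&0xFF=1D, (v>>8)&0xFF=49, v&0xFF=96

Answer: 0x1D4996 1D 49 96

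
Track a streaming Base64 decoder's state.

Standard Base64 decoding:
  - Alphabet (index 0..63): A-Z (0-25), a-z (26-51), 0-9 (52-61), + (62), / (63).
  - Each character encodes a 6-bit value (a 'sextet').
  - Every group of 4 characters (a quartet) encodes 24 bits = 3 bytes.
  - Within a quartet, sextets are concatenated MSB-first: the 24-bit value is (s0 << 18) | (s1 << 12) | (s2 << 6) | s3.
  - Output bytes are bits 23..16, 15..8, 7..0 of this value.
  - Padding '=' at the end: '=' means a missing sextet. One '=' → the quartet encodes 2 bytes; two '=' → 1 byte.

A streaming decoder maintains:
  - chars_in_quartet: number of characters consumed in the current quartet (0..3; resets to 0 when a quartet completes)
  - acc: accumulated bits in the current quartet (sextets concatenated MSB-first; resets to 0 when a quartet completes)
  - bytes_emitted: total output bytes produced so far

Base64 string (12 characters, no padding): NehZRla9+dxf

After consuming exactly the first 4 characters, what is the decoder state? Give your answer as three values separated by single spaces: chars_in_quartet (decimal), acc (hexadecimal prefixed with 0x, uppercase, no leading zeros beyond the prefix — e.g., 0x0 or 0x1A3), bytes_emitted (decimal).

After char 0 ('N'=13): chars_in_quartet=1 acc=0xD bytes_emitted=0
After char 1 ('e'=30): chars_in_quartet=2 acc=0x35E bytes_emitted=0
After char 2 ('h'=33): chars_in_quartet=3 acc=0xD7A1 bytes_emitted=0
After char 3 ('Z'=25): chars_in_quartet=4 acc=0x35E859 -> emit 35 E8 59, reset; bytes_emitted=3

Answer: 0 0x0 3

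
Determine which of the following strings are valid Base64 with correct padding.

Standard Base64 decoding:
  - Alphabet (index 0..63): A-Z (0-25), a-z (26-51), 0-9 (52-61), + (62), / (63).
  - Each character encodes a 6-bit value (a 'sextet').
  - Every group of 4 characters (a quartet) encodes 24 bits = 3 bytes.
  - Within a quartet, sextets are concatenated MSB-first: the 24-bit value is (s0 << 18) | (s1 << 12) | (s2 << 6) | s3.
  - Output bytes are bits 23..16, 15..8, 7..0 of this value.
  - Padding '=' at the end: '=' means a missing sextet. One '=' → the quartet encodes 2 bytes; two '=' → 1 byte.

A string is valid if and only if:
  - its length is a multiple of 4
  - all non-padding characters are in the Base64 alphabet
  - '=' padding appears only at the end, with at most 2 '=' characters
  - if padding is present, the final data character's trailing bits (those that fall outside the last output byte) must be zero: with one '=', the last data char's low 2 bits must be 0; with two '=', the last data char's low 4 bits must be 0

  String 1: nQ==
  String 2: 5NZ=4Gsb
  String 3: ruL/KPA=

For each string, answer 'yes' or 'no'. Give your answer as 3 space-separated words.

Answer: yes no yes

Derivation:
String 1: 'nQ==' → valid
String 2: '5NZ=4Gsb' → invalid (bad char(s): ['=']; '=' in middle)
String 3: 'ruL/KPA=' → valid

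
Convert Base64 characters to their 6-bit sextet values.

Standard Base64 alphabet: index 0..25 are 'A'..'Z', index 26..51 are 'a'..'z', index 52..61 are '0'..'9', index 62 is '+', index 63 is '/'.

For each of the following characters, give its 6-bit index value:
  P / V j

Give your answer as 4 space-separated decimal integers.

Answer: 15 63 21 35

Derivation:
'P': A..Z range, ord('P') − ord('A') = 15
'/': index 63
'V': A..Z range, ord('V') − ord('A') = 21
'j': a..z range, 26 + ord('j') − ord('a') = 35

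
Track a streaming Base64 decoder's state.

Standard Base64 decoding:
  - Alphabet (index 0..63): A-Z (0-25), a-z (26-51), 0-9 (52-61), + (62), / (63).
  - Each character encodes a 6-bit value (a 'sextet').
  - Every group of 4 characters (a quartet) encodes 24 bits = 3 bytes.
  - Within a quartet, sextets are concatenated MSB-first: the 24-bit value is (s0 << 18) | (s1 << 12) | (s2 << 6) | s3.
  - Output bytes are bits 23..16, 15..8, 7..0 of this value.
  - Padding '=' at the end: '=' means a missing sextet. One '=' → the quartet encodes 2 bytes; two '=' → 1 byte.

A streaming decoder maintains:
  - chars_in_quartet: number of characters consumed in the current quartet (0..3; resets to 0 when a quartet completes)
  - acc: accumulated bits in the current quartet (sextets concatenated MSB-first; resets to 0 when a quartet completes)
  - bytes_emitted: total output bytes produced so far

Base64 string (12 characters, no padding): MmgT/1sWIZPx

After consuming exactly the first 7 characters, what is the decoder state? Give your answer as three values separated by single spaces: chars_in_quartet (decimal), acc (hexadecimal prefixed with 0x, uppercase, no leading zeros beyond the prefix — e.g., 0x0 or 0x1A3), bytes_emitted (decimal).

Answer: 3 0x3FD6C 3

Derivation:
After char 0 ('M'=12): chars_in_quartet=1 acc=0xC bytes_emitted=0
After char 1 ('m'=38): chars_in_quartet=2 acc=0x326 bytes_emitted=0
After char 2 ('g'=32): chars_in_quartet=3 acc=0xC9A0 bytes_emitted=0
After char 3 ('T'=19): chars_in_quartet=4 acc=0x326813 -> emit 32 68 13, reset; bytes_emitted=3
After char 4 ('/'=63): chars_in_quartet=1 acc=0x3F bytes_emitted=3
After char 5 ('1'=53): chars_in_quartet=2 acc=0xFF5 bytes_emitted=3
After char 6 ('s'=44): chars_in_quartet=3 acc=0x3FD6C bytes_emitted=3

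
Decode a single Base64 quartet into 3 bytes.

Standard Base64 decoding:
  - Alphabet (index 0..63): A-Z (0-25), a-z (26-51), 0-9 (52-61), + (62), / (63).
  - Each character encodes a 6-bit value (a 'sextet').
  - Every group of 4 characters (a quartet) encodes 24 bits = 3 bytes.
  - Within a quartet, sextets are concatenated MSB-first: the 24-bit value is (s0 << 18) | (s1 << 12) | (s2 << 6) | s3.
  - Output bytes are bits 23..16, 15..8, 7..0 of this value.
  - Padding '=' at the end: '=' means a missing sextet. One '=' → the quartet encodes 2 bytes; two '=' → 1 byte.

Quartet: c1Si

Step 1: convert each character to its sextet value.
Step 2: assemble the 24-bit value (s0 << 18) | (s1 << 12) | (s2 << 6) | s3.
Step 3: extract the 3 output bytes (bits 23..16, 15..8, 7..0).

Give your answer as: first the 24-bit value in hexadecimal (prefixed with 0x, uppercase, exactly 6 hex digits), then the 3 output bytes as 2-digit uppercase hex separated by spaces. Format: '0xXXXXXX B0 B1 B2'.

Answer: 0x7354A2 73 54 A2

Derivation:
Sextets: c=28, 1=53, S=18, i=34
24-bit: (28<<18) | (53<<12) | (18<<6) | 34
      = 0x700000 | 0x035000 | 0x000480 | 0x000022
      = 0x7354A2
Bytes: (v>>16)&0xFF=73, (v>>8)&0xFF=54, v&0xFF=A2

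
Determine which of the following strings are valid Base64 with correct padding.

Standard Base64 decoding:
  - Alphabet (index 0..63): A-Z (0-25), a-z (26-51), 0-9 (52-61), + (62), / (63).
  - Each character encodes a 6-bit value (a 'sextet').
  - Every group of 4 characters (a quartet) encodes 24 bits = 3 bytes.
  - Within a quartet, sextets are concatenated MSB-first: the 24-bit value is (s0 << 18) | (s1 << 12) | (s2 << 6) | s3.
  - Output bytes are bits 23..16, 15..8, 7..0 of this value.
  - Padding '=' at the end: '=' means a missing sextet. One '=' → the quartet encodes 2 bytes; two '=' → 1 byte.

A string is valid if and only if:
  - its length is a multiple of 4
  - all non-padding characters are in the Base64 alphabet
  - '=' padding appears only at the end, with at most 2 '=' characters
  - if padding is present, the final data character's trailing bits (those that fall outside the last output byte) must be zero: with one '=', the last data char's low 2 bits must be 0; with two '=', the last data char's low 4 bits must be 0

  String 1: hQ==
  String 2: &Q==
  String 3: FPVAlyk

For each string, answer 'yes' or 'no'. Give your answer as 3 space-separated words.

String 1: 'hQ==' → valid
String 2: '&Q==' → invalid (bad char(s): ['&'])
String 3: 'FPVAlyk' → invalid (len=7 not mult of 4)

Answer: yes no no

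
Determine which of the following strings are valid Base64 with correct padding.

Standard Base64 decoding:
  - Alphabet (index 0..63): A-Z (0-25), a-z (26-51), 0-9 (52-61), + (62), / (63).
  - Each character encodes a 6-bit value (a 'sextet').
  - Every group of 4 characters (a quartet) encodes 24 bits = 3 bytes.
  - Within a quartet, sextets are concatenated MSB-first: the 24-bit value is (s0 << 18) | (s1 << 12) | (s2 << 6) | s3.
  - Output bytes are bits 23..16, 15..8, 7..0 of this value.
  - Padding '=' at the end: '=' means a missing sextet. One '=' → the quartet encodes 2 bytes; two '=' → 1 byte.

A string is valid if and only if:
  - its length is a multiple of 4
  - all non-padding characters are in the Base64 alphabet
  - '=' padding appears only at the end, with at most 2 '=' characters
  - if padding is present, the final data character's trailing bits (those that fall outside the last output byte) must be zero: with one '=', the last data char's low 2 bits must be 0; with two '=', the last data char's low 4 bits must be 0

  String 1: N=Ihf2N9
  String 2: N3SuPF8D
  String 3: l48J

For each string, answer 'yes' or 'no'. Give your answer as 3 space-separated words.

Answer: no yes yes

Derivation:
String 1: 'N=Ihf2N9' → invalid (bad char(s): ['=']; '=' in middle)
String 2: 'N3SuPF8D' → valid
String 3: 'l48J' → valid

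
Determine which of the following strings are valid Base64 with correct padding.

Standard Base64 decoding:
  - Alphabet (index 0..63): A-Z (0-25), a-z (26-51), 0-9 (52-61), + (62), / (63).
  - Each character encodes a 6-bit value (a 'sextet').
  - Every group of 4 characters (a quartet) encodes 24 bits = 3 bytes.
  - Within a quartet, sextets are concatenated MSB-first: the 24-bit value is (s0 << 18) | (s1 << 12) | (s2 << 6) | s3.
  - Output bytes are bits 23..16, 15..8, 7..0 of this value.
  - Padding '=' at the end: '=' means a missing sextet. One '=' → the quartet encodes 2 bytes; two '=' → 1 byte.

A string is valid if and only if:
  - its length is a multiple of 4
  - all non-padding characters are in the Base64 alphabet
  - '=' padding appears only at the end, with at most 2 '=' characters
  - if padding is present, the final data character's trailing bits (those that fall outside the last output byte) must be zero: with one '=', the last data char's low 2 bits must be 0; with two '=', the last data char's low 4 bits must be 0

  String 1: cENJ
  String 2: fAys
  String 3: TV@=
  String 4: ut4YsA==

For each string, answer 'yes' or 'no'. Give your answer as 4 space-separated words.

String 1: 'cENJ' → valid
String 2: 'fAys' → valid
String 3: 'TV@=' → invalid (bad char(s): ['@'])
String 4: 'ut4YsA==' → valid

Answer: yes yes no yes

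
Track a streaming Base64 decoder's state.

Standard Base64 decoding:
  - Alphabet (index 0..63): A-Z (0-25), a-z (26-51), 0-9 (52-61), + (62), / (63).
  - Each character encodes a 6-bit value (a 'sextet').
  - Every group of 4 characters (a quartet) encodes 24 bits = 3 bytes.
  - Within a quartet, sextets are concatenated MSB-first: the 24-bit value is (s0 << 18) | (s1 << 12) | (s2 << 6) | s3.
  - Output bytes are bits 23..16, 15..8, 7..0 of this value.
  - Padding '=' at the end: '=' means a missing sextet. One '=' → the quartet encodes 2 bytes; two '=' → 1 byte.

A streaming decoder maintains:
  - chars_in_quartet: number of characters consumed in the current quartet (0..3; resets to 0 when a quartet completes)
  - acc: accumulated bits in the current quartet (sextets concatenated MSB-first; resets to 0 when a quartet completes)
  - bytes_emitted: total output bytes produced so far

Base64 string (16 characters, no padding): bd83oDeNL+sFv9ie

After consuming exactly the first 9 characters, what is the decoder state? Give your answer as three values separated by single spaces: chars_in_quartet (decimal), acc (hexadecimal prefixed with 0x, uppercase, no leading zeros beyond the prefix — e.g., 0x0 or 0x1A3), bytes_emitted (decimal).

After char 0 ('b'=27): chars_in_quartet=1 acc=0x1B bytes_emitted=0
After char 1 ('d'=29): chars_in_quartet=2 acc=0x6DD bytes_emitted=0
After char 2 ('8'=60): chars_in_quartet=3 acc=0x1B77C bytes_emitted=0
After char 3 ('3'=55): chars_in_quartet=4 acc=0x6DDF37 -> emit 6D DF 37, reset; bytes_emitted=3
After char 4 ('o'=40): chars_in_quartet=1 acc=0x28 bytes_emitted=3
After char 5 ('D'=3): chars_in_quartet=2 acc=0xA03 bytes_emitted=3
After char 6 ('e'=30): chars_in_quartet=3 acc=0x280DE bytes_emitted=3
After char 7 ('N'=13): chars_in_quartet=4 acc=0xA0378D -> emit A0 37 8D, reset; bytes_emitted=6
After char 8 ('L'=11): chars_in_quartet=1 acc=0xB bytes_emitted=6

Answer: 1 0xB 6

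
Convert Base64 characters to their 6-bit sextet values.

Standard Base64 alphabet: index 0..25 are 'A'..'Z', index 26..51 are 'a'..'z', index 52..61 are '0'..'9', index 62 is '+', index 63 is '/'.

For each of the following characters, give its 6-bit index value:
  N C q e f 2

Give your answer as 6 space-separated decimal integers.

Answer: 13 2 42 30 31 54

Derivation:
'N': A..Z range, ord('N') − ord('A') = 13
'C': A..Z range, ord('C') − ord('A') = 2
'q': a..z range, 26 + ord('q') − ord('a') = 42
'e': a..z range, 26 + ord('e') − ord('a') = 30
'f': a..z range, 26 + ord('f') − ord('a') = 31
'2': 0..9 range, 52 + ord('2') − ord('0') = 54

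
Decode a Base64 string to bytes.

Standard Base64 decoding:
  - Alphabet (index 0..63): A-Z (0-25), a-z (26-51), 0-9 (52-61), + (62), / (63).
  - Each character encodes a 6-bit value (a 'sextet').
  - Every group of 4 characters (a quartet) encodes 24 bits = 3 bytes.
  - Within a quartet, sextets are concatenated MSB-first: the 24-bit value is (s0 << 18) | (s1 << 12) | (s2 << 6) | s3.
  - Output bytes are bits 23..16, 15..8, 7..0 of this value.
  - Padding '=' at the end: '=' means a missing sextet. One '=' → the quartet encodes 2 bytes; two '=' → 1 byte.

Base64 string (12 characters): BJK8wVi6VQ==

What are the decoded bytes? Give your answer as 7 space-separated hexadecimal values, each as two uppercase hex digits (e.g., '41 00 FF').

Answer: 04 92 BC C1 58 BA 55

Derivation:
After char 0 ('B'=1): chars_in_quartet=1 acc=0x1 bytes_emitted=0
After char 1 ('J'=9): chars_in_quartet=2 acc=0x49 bytes_emitted=0
After char 2 ('K'=10): chars_in_quartet=3 acc=0x124A bytes_emitted=0
After char 3 ('8'=60): chars_in_quartet=4 acc=0x492BC -> emit 04 92 BC, reset; bytes_emitted=3
After char 4 ('w'=48): chars_in_quartet=1 acc=0x30 bytes_emitted=3
After char 5 ('V'=21): chars_in_quartet=2 acc=0xC15 bytes_emitted=3
After char 6 ('i'=34): chars_in_quartet=3 acc=0x30562 bytes_emitted=3
After char 7 ('6'=58): chars_in_quartet=4 acc=0xC158BA -> emit C1 58 BA, reset; bytes_emitted=6
After char 8 ('V'=21): chars_in_quartet=1 acc=0x15 bytes_emitted=6
After char 9 ('Q'=16): chars_in_quartet=2 acc=0x550 bytes_emitted=6
Padding '==': partial quartet acc=0x550 -> emit 55; bytes_emitted=7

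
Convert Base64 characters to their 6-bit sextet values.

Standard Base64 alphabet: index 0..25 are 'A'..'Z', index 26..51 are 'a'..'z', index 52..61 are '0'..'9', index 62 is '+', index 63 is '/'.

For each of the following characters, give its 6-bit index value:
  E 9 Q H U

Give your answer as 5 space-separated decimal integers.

Answer: 4 61 16 7 20

Derivation:
'E': A..Z range, ord('E') − ord('A') = 4
'9': 0..9 range, 52 + ord('9') − ord('0') = 61
'Q': A..Z range, ord('Q') − ord('A') = 16
'H': A..Z range, ord('H') − ord('A') = 7
'U': A..Z range, ord('U') − ord('A') = 20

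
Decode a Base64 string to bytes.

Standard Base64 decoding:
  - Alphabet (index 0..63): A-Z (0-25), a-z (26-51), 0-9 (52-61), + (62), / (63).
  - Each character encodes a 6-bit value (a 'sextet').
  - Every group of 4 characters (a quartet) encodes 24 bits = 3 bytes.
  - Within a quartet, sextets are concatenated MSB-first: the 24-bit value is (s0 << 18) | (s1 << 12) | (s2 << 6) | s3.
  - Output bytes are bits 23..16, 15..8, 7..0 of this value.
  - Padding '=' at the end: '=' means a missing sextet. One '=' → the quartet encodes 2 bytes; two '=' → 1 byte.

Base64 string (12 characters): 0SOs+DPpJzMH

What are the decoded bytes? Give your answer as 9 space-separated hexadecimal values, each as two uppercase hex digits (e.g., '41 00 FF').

After char 0 ('0'=52): chars_in_quartet=1 acc=0x34 bytes_emitted=0
After char 1 ('S'=18): chars_in_quartet=2 acc=0xD12 bytes_emitted=0
After char 2 ('O'=14): chars_in_quartet=3 acc=0x3448E bytes_emitted=0
After char 3 ('s'=44): chars_in_quartet=4 acc=0xD123AC -> emit D1 23 AC, reset; bytes_emitted=3
After char 4 ('+'=62): chars_in_quartet=1 acc=0x3E bytes_emitted=3
After char 5 ('D'=3): chars_in_quartet=2 acc=0xF83 bytes_emitted=3
After char 6 ('P'=15): chars_in_quartet=3 acc=0x3E0CF bytes_emitted=3
After char 7 ('p'=41): chars_in_quartet=4 acc=0xF833E9 -> emit F8 33 E9, reset; bytes_emitted=6
After char 8 ('J'=9): chars_in_quartet=1 acc=0x9 bytes_emitted=6
After char 9 ('z'=51): chars_in_quartet=2 acc=0x273 bytes_emitted=6
After char 10 ('M'=12): chars_in_quartet=3 acc=0x9CCC bytes_emitted=6
After char 11 ('H'=7): chars_in_quartet=4 acc=0x273307 -> emit 27 33 07, reset; bytes_emitted=9

Answer: D1 23 AC F8 33 E9 27 33 07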